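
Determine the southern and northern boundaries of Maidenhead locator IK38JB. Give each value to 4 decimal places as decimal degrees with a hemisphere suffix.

Field I=8, K=10: +8·20° lon, +10·10° lat → SW at lon -20°, lat 10°.
Square 3, 8: +3·2° lon, +8·1° lat → SW at lon -14°, lat 18°.
Subsquare j=9, b=1: +9·0.0833333° lon, +1·0.0416667° lat → SW at lon -13.25°, lat 18.0417°.
Cell spans 0.0833333° lon × 0.0416667° lat.
south 18.0417° N, north 18.0833° N.

18.0417° N, 18.0833° N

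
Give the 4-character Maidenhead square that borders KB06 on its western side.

Longitude square 0; −1 → -1, wraps to 9, carry into field.
Longitude field K = 10; −1 → 9 = J.
The latitude characters are unchanged.

JB96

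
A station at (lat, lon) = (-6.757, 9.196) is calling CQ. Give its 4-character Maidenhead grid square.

JI43

Offset from 180°W / 90°S: lon 189.20°, lat 83.24°.
Field: 189.20/20 → 9 → J, 83.24/10 → 8 → I; chars JI.
Square: 9.20/2 → 4, 3.24/1 → 3; chars 43.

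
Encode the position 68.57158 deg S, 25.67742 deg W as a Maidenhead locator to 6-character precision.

Add 180° to longitude and 90° to latitude: 154.3226, 21.4284.
Field (20°×10°, letters A–R): 154.3226/20 → 7 → H, 21.4284/10 → 2 → C; chars HC.
Square (2°×1°, digits 0–9): 14.3226/2 → 7, 1.4284/1 → 1; chars 71.
Subsquare (5′×2.5′, letters a–x): 0.3226/0.0833333 → 3 → d, 0.4284/0.0416667 → 10 → k; chars dk.

HC71dk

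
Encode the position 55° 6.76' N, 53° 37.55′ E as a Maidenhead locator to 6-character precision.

LO65tc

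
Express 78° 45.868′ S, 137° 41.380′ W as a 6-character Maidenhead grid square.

CB11df

Shift to the Maidenhead origin (180°W, 90°S): lon 42.3103, lat 11.2355.
Field: 42.3103/20 → 2 → C, 11.2355/10 → 1 → B; chars CB.
Square: 2.3103/2 → 1, 1.2355/1 → 1; chars 11.
Subsquare: 0.3103/0.0833333 → 3 → d, 0.2355/0.0416667 → 5 → f; chars df.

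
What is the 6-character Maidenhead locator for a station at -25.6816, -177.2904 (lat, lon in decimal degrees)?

AG14ih

Add 180° to longitude and 90° to latitude: 2.7096, 64.3184.
Field: 2.7096/20 → 0 → A, 64.3184/10 → 6 → G; chars AG.
Square: 2.7096/2 → 1, 4.3184/1 → 4; chars 14.
Subsquare: 0.7096/0.0833333 → 8 → i, 0.3184/0.0416667 → 7 → h; chars ih.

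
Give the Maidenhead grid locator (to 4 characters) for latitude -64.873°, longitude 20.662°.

KC05

Shift to the Maidenhead origin (180°W, 90°S): lon 200.66, lat 25.13.
Field (20°×10°, letters A–R): 200.66/20 → 10 → K, 25.13/10 → 2 → C; chars KC.
Square (2°×1°, digits 0–9): 0.66/2 → 0, 5.13/1 → 5; chars 05.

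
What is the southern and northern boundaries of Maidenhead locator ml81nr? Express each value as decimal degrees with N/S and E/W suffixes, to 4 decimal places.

Field M=12, L=11: +12·20° lon, +11·10° lat → SW at lon 60°, lat 20°.
Square 8, 1: +8·2° lon, +1·1° lat → SW at lon 76°, lat 21°.
Subsquare n=13, r=17: +13·0.0833333° lon, +17·0.0416667° lat → SW at lon 77.0833°, lat 21.7083°.
Cell spans 0.0833333° lon × 0.0416667° lat.
south 21.7083° N, north 21.7500° N.

21.7083° N, 21.7500° N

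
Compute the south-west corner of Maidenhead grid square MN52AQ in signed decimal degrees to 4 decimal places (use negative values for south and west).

42.6667, 70.0000

Field M=12, N=13: +12·20° lon, +13·10° lat → SW at lon 60°, lat 40°.
Square 5, 2: +5·2° lon, +2·1° lat → SW at lon 70°, lat 42°.
Subsquare a=0, q=16: +0·0.0833333° lon, +16·0.0416667° lat → SW at lon 70°, lat 42.6667°.
latitude 42.6667, longitude 70.0000.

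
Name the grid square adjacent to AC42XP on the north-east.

Longitude subsquare x = 23; +1 → 24, wraps to 0 = a, carry into square.
Longitude square 4; +1 → 5.
Latitude subsquare p = 15; +1 → 16 = q.

AC52aq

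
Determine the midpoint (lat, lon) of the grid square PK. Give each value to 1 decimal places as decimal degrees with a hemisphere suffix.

Field P=15, K=10: +15·20° lon, +10·10° lat → SW at lon 120°, lat 10°.
Cell spans 20° lon × 10° lat. Centre is SW corner plus half of each.
latitude 15.0° N, longitude 130.0° E.

15.0° N, 130.0° E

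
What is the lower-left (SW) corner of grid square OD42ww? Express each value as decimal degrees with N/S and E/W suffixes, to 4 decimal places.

57.0833° S, 109.8333° E

Field O=14, D=3: +14·20° lon, +3·10° lat → SW at lon 100°, lat -60°.
Square 4, 2: +4·2° lon, +2·1° lat → SW at lon 108°, lat -58°.
Subsquare w=22, w=22: +22·0.0833333° lon, +22·0.0416667° lat → SW at lon 109.833°, lat -57.0833°.
latitude 57.0833° S, longitude 109.8333° E.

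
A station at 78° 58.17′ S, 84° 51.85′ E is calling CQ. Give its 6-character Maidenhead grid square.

Offset from 180°W / 90°S: lon 264.8642°, lat 11.0305°.
Field: 264.8642/20 → 13 → N, 11.0305/10 → 1 → B; chars NB.
Square: 4.8642/2 → 2, 1.0305/1 → 1; chars 21.
Subsquare: 0.8642/0.0833333 → 10 → k, 0.0305/0.0416667 → 0 → a; chars ka.

NB21ka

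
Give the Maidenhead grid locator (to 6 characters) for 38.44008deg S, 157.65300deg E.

QF81tn

Offset from 180°W / 90°S: lon 337.6530°, lat 51.5599°.
Field: lon ⌊337.6530/20⌋ = 16 → Q; lat ⌊51.5599/10⌋ = 5 → F.
Square: lon ⌊17.6530/2⌋ = 8; lat ⌊1.5599/1⌋ = 1.
Subsquare: lon ⌊1.6530/0.0833333⌋ = 19 → t; lat ⌊0.5599/0.0416667⌋ = 13 → n.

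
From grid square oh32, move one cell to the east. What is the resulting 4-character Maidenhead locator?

OH42

Longitude square 3; +1 → 4.
The latitude characters are unchanged.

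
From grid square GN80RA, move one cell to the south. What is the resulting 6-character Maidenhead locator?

GM89rx

Latitude subsquare a = 0; −1 → -1, wraps to 23 = x, carry into square.
Latitude square 0; −1 → -1, wraps to 9, carry into field.
Latitude field N = 13; −1 → 12 = M.
The longitude characters are unchanged.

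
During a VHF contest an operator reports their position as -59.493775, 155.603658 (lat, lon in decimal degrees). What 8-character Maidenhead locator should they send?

QD70tm21

Add 180° to longitude and 90° to latitude: 335.60366, 30.50623.
Field (20°×10°, letters A–R): lon ⌊335.60366/20⌋ = 16 → Q; lat ⌊30.50623/10⌋ = 3 → D.
Square (2°×1°, digits 0–9): lon ⌊15.60366/2⌋ = 7; lat ⌊0.50623/1⌋ = 0.
Subsquare (5′×2.5′, letters a–x): lon ⌊1.60366/0.0833333⌋ = 19 → t; lat ⌊0.50623/0.0416667⌋ = 12 → m.
Extended square (30″×15″, digits 0–9): lon ⌊0.02032/0.00833333⌋ = 2; lat ⌊0.00623/0.00416667⌋ = 1.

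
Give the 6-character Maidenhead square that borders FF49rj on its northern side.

FF49rk

Latitude subsquare j = 9; +1 → 10 = k.
The longitude characters are unchanged.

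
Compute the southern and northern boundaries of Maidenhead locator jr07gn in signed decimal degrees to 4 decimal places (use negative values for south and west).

Field J=9, R=17: +9·20° lon, +17·10° lat → SW at lon 0°, lat 80°.
Square 0, 7: +0·2° lon, +7·1° lat → SW at lon 0°, lat 87°.
Subsquare g=6, n=13: +6·0.0833333° lon, +13·0.0416667° lat → SW at lon 0.5°, lat 87.5417°.
Cell spans 0.0833333° lon × 0.0416667° lat.
south 87.5417, north 87.5833.

87.5417, 87.5833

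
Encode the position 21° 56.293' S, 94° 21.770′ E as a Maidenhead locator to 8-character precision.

Offset from 180°W / 90°S: lon 274.36283°, lat 68.06178°.
Field: lon ⌊274.36283/20⌋ = 13 → N; lat ⌊68.06178/10⌋ = 6 → G.
Square: lon ⌊14.36283/2⌋ = 7; lat ⌊8.06178/1⌋ = 8.
Subsquare: lon ⌊0.36283/0.0833333⌋ = 4 → e; lat ⌊0.06178/0.0416667⌋ = 1 → b.
Extended square: lon ⌊0.02950/0.00833333⌋ = 3; lat ⌊0.02012/0.00416667⌋ = 4.

NG78eb34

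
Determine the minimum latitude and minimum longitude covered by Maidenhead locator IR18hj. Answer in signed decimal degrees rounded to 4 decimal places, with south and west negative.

88.3750, -17.4167

Field I=8, R=17: +8·20° lon, +17·10° lat → SW at lon -20°, lat 80°.
Square 1, 8: +1·2° lon, +8·1° lat → SW at lon -18°, lat 88°.
Subsquare h=7, j=9: +7·0.0833333° lon, +9·0.0416667° lat → SW at lon -17.4167°, lat 88.375°.
latitude 88.3750, longitude -17.4167.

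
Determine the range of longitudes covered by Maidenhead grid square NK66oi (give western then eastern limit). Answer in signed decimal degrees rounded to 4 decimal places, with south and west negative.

93.1667, 93.2500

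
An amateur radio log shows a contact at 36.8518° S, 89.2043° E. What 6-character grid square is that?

NF43od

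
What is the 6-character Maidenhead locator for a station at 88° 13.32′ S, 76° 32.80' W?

Shift to the Maidenhead origin (180°W, 90°S): lon 103.4533, lat 1.7780.
Field: lon ⌊103.4533/20⌋ = 5 → F; lat ⌊1.7780/10⌋ = 0 → A.
Square: lon ⌊3.4533/2⌋ = 1; lat ⌊1.7780/1⌋ = 1.
Subsquare: lon ⌊1.4533/0.0833333⌋ = 17 → r; lat ⌊0.7780/0.0416667⌋ = 18 → s.

FA11rs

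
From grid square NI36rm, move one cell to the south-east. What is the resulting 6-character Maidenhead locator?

NI36sl

Longitude subsquare r = 17; +1 → 18 = s.
Latitude subsquare m = 12; −1 → 11 = l.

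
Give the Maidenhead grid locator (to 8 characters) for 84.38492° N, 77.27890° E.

MR84pj32

Offset from 180°W / 90°S: lon 257.27890°, lat 174.38492°.
Field (20°×10°, letters A–R): 257.27890/20 → 12 → M, 174.38492/10 → 17 → R; chars MR.
Square (2°×1°, digits 0–9): 17.27890/2 → 8, 4.38492/1 → 4; chars 84.
Subsquare (5′×2.5′, letters a–x): 1.27890/0.0833333 → 15 → p, 0.38492/0.0416667 → 9 → j; chars pj.
Extended square (30″×15″, digits 0–9): 0.02890/0.00833333 → 3, 0.00992/0.00416667 → 2; chars 32.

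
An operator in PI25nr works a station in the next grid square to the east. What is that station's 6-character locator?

PI25or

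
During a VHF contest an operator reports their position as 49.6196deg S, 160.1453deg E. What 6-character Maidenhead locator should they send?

Shift to the Maidenhead origin (180°W, 90°S): lon 340.1453, lat 40.3804.
Field: lon ⌊340.1453/20⌋ = 17 → R; lat ⌊40.3804/10⌋ = 4 → E.
Square: lon ⌊0.1453/2⌋ = 0; lat ⌊0.3804/1⌋ = 0.
Subsquare: lon ⌊0.1453/0.0833333⌋ = 1 → b; lat ⌊0.3804/0.0416667⌋ = 9 → j.

RE00bj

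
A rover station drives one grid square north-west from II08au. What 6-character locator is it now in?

HI98xv

Longitude subsquare a = 0; −1 → -1, wraps to 23 = x, carry into square.
Longitude square 0; −1 → -1, wraps to 9, carry into field.
Longitude field I = 8; −1 → 7 = H.
Latitude subsquare u = 20; +1 → 21 = v.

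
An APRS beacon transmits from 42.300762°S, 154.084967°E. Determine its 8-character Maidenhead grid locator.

Offset from 180°W / 90°S: lon 334.08497°, lat 47.69924°.
Field (20°×10°, letters A–R): 334.08497/20 → 16 → Q, 47.69924/10 → 4 → E; chars QE.
Square (2°×1°, digits 0–9): 14.08497/2 → 7, 7.69924/1 → 7; chars 77.
Subsquare (5′×2.5′, letters a–x): 0.08497/0.0833333 → 1 → b, 0.69924/0.0416667 → 16 → q; chars bq.
Extended square (30″×15″, digits 0–9): 0.00163/0.00833333 → 0, 0.03257/0.00416667 → 7; chars 07.

QE77bq07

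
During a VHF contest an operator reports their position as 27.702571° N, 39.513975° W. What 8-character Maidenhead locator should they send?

HL07fq88

Add 180° to longitude and 90° to latitude: 140.48602, 117.70257.
Field: lon ⌊140.48602/20⌋ = 7 → H; lat ⌊117.70257/10⌋ = 11 → L.
Square: lon ⌊0.48602/2⌋ = 0; lat ⌊7.70257/1⌋ = 7.
Subsquare: lon ⌊0.48602/0.0833333⌋ = 5 → f; lat ⌊0.70257/0.0416667⌋ = 16 → q.
Extended square: lon ⌊0.06936/0.00833333⌋ = 8; lat ⌊0.03590/0.00416667⌋ = 8.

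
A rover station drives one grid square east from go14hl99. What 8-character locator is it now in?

GO14il09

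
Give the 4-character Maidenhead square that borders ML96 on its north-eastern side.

NL07

Longitude square 9; +1 → 10, wraps to 0, carry into field.
Longitude field M = 12; +1 → 13 = N.
Latitude square 6; +1 → 7.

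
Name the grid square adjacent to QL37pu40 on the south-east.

QL37pt59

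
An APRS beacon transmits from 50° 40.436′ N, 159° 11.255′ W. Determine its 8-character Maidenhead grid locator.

BO00jq71

Offset from 180°W / 90°S: lon 20.81242°, lat 140.67393°.
Field: lon ⌊20.81242/20⌋ = 1 → B; lat ⌊140.67393/10⌋ = 14 → O.
Square: lon ⌊0.81242/2⌋ = 0; lat ⌊0.67393/1⌋ = 0.
Subsquare: lon ⌊0.81242/0.0833333⌋ = 9 → j; lat ⌊0.67393/0.0416667⌋ = 16 → q.
Extended square: lon ⌊0.06242/0.00833333⌋ = 7; lat ⌊0.00727/0.00416667⌋ = 1.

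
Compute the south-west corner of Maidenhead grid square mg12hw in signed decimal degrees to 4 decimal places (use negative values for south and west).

-27.0833, 62.5833

Field M=12, G=6: +12·20° lon, +6·10° lat → SW at lon 60°, lat -30°.
Square 1, 2: +1·2° lon, +2·1° lat → SW at lon 62°, lat -28°.
Subsquare h=7, w=22: +7·0.0833333° lon, +22·0.0416667° lat → SW at lon 62.5833°, lat -27.0833°.
latitude -27.0833, longitude 62.5833.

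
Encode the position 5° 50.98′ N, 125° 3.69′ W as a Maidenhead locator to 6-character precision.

CJ75lu

Shift to the Maidenhead origin (180°W, 90°S): lon 54.9385, lat 95.8497.
Field: 54.9385/20 → 2 → C, 95.8497/10 → 9 → J; chars CJ.
Square: 14.9385/2 → 7, 5.8497/1 → 5; chars 75.
Subsquare: 0.9385/0.0833333 → 11 → l, 0.8497/0.0416667 → 20 → u; chars lu.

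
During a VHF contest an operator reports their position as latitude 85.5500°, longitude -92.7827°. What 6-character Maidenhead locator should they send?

Add 180° to longitude and 90° to latitude: 87.2173, 175.5500.
Field (20°×10°, letters A–R): 87.2173/20 → 4 → E, 175.5500/10 → 17 → R; chars ER.
Square (2°×1°, digits 0–9): 7.2173/2 → 3, 5.5500/1 → 5; chars 35.
Subsquare (5′×2.5′, letters a–x): 1.2173/0.0833333 → 14 → o, 0.5500/0.0416667 → 13 → n; chars on.

ER35on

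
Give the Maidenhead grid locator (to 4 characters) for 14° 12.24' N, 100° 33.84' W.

Shift to the Maidenhead origin (180°W, 90°S): lon 79.44, lat 104.20.
Field: 79.44/20 → 3 → D, 104.20/10 → 10 → K; chars DK.
Square: 19.44/2 → 9, 4.20/1 → 4; chars 94.

DK94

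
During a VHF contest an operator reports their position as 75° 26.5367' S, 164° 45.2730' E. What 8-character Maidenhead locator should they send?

Add 180° to longitude and 90° to latitude: 344.75455, 14.55772.
Field: 344.75455/20 → 17 → R, 14.55772/10 → 1 → B; chars RB.
Square: 4.75455/2 → 2, 4.55772/1 → 4; chars 24.
Subsquare: 0.75455/0.0833333 → 9 → j, 0.55772/0.0416667 → 13 → n; chars jn.
Extended square: 0.00455/0.00833333 → 0, 0.01605/0.00416667 → 3; chars 03.

RB24jn03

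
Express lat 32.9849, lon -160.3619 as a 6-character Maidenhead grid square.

AM92tx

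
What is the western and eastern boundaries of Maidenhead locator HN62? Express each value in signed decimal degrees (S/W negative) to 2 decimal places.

Field H=7, N=13: +7·20° lon, +13·10° lat → SW at lon -40°, lat 40°.
Square 6, 2: +6·2° lon, +2·1° lat → SW at lon -28°, lat 42°.
Cell spans 2° lon × 1° lat.
west -28.00, east -26.00.

-28.00, -26.00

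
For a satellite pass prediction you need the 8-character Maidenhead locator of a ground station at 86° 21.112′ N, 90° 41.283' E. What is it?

NR56ii24

Shift to the Maidenhead origin (180°W, 90°S): lon 270.68805, lat 176.35187.
Field: lon ⌊270.68805/20⌋ = 13 → N; lat ⌊176.35187/10⌋ = 17 → R.
Square: lon ⌊10.68805/2⌋ = 5; lat ⌊6.35187/1⌋ = 6.
Subsquare: lon ⌊0.68805/0.0833333⌋ = 8 → i; lat ⌊0.35187/0.0416667⌋ = 8 → i.
Extended square: lon ⌊0.02138/0.00833333⌋ = 2; lat ⌊0.01853/0.00416667⌋ = 4.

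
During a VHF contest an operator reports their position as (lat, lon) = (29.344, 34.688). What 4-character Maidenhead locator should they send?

Offset from 180°W / 90°S: lon 214.69°, lat 119.34°.
Field: 214.69/20 → 10 → K, 119.34/10 → 11 → L; chars KL.
Square: 14.69/2 → 7, 9.34/1 → 9; chars 79.

KL79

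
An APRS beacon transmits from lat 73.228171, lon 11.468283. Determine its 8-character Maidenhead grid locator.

JQ53rf64

Offset from 180°W / 90°S: lon 191.46828°, lat 163.22817°.
Field (20°×10°, letters A–R): lon ⌊191.46828/20⌋ = 9 → J; lat ⌊163.22817/10⌋ = 16 → Q.
Square (2°×1°, digits 0–9): lon ⌊11.46828/2⌋ = 5; lat ⌊3.22817/1⌋ = 3.
Subsquare (5′×2.5′, letters a–x): lon ⌊1.46828/0.0833333⌋ = 17 → r; lat ⌊0.22817/0.0416667⌋ = 5 → f.
Extended square (30″×15″, digits 0–9): lon ⌊0.05162/0.00833333⌋ = 6; lat ⌊0.01984/0.00416667⌋ = 4.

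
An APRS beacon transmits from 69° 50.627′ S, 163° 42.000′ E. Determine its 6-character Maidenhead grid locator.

RC10ud

Add 180° to longitude and 90° to latitude: 343.7000, 20.1562.
Field: 343.7000/20 → 17 → R, 20.1562/10 → 2 → C; chars RC.
Square: 3.7000/2 → 1, 0.1562/1 → 0; chars 10.
Subsquare: 1.7000/0.0833333 → 20 → u, 0.1562/0.0416667 → 3 → d; chars ud.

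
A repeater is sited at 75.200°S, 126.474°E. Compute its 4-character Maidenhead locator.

PB34

Add 180° to longitude and 90° to latitude: 306.47, 14.80.
Field: 306.47/20 → 15 → P, 14.80/10 → 1 → B; chars PB.
Square: 6.47/2 → 3, 4.80/1 → 4; chars 34.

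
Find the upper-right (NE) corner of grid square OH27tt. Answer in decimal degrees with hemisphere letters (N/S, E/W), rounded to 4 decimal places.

12.1667° S, 105.6667° E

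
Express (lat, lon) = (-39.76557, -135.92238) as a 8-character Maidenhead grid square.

Offset from 180°W / 90°S: lon 44.07762°, lat 50.23443°.
Field (20°×10°, letters A–R): lon ⌊44.07762/20⌋ = 2 → C; lat ⌊50.23443/10⌋ = 5 → F.
Square (2°×1°, digits 0–9): lon ⌊4.07762/2⌋ = 2; lat ⌊0.23443/1⌋ = 0.
Subsquare (5′×2.5′, letters a–x): lon ⌊0.07762/0.0833333⌋ = 0 → a; lat ⌊0.23443/0.0416667⌋ = 5 → f.
Extended square (30″×15″, digits 0–9): lon ⌊0.07762/0.00833333⌋ = 9; lat ⌊0.02610/0.00416667⌋ = 6.

CF20af96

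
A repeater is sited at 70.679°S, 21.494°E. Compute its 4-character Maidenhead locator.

KB09

Shift to the Maidenhead origin (180°W, 90°S): lon 201.49, lat 19.32.
Field (20°×10°, letters A–R): lon ⌊201.49/20⌋ = 10 → K; lat ⌊19.32/10⌋ = 1 → B.
Square (2°×1°, digits 0–9): lon ⌊1.49/2⌋ = 0; lat ⌊9.32/1⌋ = 9.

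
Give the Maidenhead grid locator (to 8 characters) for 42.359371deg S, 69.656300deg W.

Add 180° to longitude and 90° to latitude: 110.34370, 47.64063.
Field: 110.34370/20 → 5 → F, 47.64063/10 → 4 → E; chars FE.
Square: 10.34370/2 → 5, 7.64063/1 → 7; chars 57.
Subsquare: 0.34370/0.0833333 → 4 → e, 0.64063/0.0416667 → 15 → p; chars ep.
Extended square: 0.01037/0.00833333 → 1, 0.01563/0.00416667 → 3; chars 13.

FE57ep13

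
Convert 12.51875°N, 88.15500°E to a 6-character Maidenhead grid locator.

NK42bm

Offset from 180°W / 90°S: lon 268.1550°, lat 102.5187°.
Field: 268.1550/20 → 13 → N, 102.5187/10 → 10 → K; chars NK.
Square: 8.1550/2 → 4, 2.5187/1 → 2; chars 42.
Subsquare: 0.1550/0.0833333 → 1 → b, 0.5187/0.0416667 → 12 → m; chars bm.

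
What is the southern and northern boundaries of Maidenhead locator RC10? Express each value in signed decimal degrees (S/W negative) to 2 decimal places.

-70.00, -69.00

Field R=17, C=2: +17·20° lon, +2·10° lat → SW at lon 160°, lat -70°.
Square 1, 0: +1·2° lon, +0·1° lat → SW at lon 162°, lat -70°.
Cell spans 2° lon × 1° lat.
south -70.00, north -69.00.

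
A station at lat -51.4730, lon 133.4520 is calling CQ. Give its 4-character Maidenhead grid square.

PD68

Shift to the Maidenhead origin (180°W, 90°S): lon 313.45, lat 38.53.
Field: lon ⌊313.45/20⌋ = 15 → P; lat ⌊38.53/10⌋ = 3 → D.
Square: lon ⌊13.45/2⌋ = 6; lat ⌊8.53/1⌋ = 8.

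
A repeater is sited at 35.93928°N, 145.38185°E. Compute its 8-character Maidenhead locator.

Add 180° to longitude and 90° to latitude: 325.38185, 125.93928.
Field (20°×10°, letters A–R): lon ⌊325.38185/20⌋ = 16 → Q; lat ⌊125.93928/10⌋ = 12 → M.
Square (2°×1°, digits 0–9): lon ⌊5.38185/2⌋ = 2; lat ⌊5.93928/1⌋ = 5.
Subsquare (5′×2.5′, letters a–x): lon ⌊1.38185/0.0833333⌋ = 16 → q; lat ⌊0.93928/0.0416667⌋ = 22 → w.
Extended square (30″×15″, digits 0–9): lon ⌊0.04852/0.00833333⌋ = 5; lat ⌊0.02261/0.00416667⌋ = 5.

QM25qw55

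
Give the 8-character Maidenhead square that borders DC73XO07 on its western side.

DC73wo97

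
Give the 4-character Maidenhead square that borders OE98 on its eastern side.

PE08

Longitude square 9; +1 → 10, wraps to 0, carry into field.
Longitude field O = 14; +1 → 15 = P.
The latitude characters are unchanged.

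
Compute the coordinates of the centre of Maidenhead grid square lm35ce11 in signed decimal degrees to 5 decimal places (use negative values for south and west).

Field L=11, M=12: +11·20° lon, +12·10° lat → SW at lon 40°, lat 30°.
Square 3, 5: +3·2° lon, +5·1° lat → SW at lon 46°, lat 35°.
Subsquare c=2, e=4: +2·0.0833333° lon, +4·0.0416667° lat → SW at lon 46.1667°, lat 35.1667°.
Extended square 1, 1: +1·0.00833333° lon, +1·0.00416667° lat → SW at lon 46.175°, lat 35.1708°.
Cell spans 0.00833333° lon × 0.00416667° lat. Centre is SW corner plus half of each.
latitude 35.17292, longitude 46.17917.

35.17292, 46.17917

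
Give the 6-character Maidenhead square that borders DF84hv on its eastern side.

DF84iv

Longitude subsquare h = 7; +1 → 8 = i.
The latitude characters are unchanged.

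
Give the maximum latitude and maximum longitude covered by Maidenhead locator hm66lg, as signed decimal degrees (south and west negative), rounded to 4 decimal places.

36.2917, -27.0000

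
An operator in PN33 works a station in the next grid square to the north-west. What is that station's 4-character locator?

Longitude square 3; −1 → 2.
Latitude square 3; +1 → 4.

PN24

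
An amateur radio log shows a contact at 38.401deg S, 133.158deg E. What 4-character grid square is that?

PF61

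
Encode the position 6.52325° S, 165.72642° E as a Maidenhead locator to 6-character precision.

RI23ul

Shift to the Maidenhead origin (180°W, 90°S): lon 345.7264, lat 83.4767.
Field: 345.7264/20 → 17 → R, 83.4767/10 → 8 → I; chars RI.
Square: 5.7264/2 → 2, 3.4767/1 → 3; chars 23.
Subsquare: 1.7264/0.0833333 → 20 → u, 0.4767/0.0416667 → 11 → l; chars ul.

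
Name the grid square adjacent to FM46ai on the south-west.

FM36xh

Longitude subsquare a = 0; −1 → -1, wraps to 23 = x, carry into square.
Longitude square 4; −1 → 3.
Latitude subsquare i = 8; −1 → 7 = h.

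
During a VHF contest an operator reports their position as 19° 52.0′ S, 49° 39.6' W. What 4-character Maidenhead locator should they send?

Add 180° to longitude and 90° to latitude: 130.34, 70.13.
Field: 130.34/20 → 6 → G, 70.13/10 → 7 → H; chars GH.
Square: 10.34/2 → 5, 0.13/1 → 0; chars 50.

GH50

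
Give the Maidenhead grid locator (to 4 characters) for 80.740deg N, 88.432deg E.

Add 180° to longitude and 90° to latitude: 268.43, 170.74.
Field: lon ⌊268.43/20⌋ = 13 → N; lat ⌊170.74/10⌋ = 17 → R.
Square: lon ⌊8.43/2⌋ = 4; lat ⌊0.74/1⌋ = 0.

NR40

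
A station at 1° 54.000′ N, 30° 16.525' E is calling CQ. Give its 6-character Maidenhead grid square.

Shift to the Maidenhead origin (180°W, 90°S): lon 210.2754, lat 91.9000.
Field: lon ⌊210.2754/20⌋ = 10 → K; lat ⌊91.9000/10⌋ = 9 → J.
Square: lon ⌊10.2754/2⌋ = 5; lat ⌊1.9000/1⌋ = 1.
Subsquare: lon ⌊0.2754/0.0833333⌋ = 3 → d; lat ⌊0.9000/0.0416667⌋ = 21 → v.

KJ51dv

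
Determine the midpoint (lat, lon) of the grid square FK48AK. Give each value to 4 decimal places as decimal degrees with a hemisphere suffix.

Field F=5, K=10: +5·20° lon, +10·10° lat → SW at lon -80°, lat 10°.
Square 4, 8: +4·2° lon, +8·1° lat → SW at lon -72°, lat 18°.
Subsquare a=0, k=10: +0·0.0833333° lon, +10·0.0416667° lat → SW at lon -72°, lat 18.4167°.
Cell spans 0.0833333° lon × 0.0416667° lat. Centre is SW corner plus half of each.
latitude 18.4375° N, longitude 71.9583° W.

18.4375° N, 71.9583° W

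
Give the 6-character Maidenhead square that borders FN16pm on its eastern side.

FN16qm

Longitude subsquare p = 15; +1 → 16 = q.
The latitude characters are unchanged.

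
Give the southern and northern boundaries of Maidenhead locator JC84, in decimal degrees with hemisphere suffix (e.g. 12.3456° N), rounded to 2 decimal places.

Field J=9, C=2: +9·20° lon, +2·10° lat → SW at lon 0°, lat -70°.
Square 8, 4: +8·2° lon, +4·1° lat → SW at lon 16°, lat -66°.
Cell spans 2° lon × 1° lat.
south 66.00° S, north 65.00° S.

66.00° S, 65.00° S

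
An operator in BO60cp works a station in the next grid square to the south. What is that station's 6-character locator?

BO60co

Latitude subsquare p = 15; −1 → 14 = o.
The longitude characters are unchanged.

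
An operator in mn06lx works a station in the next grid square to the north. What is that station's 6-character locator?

MN07la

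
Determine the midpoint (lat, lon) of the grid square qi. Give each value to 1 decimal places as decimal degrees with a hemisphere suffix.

5.0° S, 150.0° E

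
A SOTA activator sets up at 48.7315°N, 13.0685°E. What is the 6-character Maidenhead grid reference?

JN68mr

Shift to the Maidenhead origin (180°W, 90°S): lon 193.0685, lat 138.7315.
Field (20°×10°, letters A–R): 193.0685/20 → 9 → J, 138.7315/10 → 13 → N; chars JN.
Square (2°×1°, digits 0–9): 13.0685/2 → 6, 8.7315/1 → 8; chars 68.
Subsquare (5′×2.5′, letters a–x): 1.0685/0.0833333 → 12 → m, 0.7315/0.0416667 → 17 → r; chars mr.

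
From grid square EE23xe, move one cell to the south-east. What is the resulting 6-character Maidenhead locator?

EE33ad

Longitude subsquare x = 23; +1 → 24, wraps to 0 = a, carry into square.
Longitude square 2; +1 → 3.
Latitude subsquare e = 4; −1 → 3 = d.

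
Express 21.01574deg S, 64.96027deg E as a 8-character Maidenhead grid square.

MG28lx56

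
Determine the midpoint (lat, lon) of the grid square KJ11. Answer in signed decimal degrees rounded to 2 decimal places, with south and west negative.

1.50, 23.00

Field K=10, J=9: +10·20° lon, +9·10° lat → SW at lon 20°, lat 0°.
Square 1, 1: +1·2° lon, +1·1° lat → SW at lon 22°, lat 1°.
Cell spans 2° lon × 1° lat. Centre is SW corner plus half of each.
latitude 1.50, longitude 23.00.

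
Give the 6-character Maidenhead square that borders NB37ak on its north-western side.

NB27xl

Longitude subsquare a = 0; −1 → -1, wraps to 23 = x, carry into square.
Longitude square 3; −1 → 2.
Latitude subsquare k = 10; +1 → 11 = l.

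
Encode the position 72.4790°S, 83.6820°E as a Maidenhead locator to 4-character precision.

NB17

Add 180° to longitude and 90° to latitude: 263.68, 17.52.
Field: 263.68/20 → 13 → N, 17.52/10 → 1 → B; chars NB.
Square: 3.68/2 → 1, 7.52/1 → 7; chars 17.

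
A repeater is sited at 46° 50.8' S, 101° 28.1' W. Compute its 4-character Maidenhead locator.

DE93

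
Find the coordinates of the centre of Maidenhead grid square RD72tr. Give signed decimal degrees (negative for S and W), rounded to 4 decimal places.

-57.2708, 175.6250

Field R=17, D=3: +17·20° lon, +3·10° lat → SW at lon 160°, lat -60°.
Square 7, 2: +7·2° lon, +2·1° lat → SW at lon 174°, lat -58°.
Subsquare t=19, r=17: +19·0.0833333° lon, +17·0.0416667° lat → SW at lon 175.583°, lat -57.2917°.
Cell spans 0.0833333° lon × 0.0416667° lat. Centre is SW corner plus half of each.
latitude -57.2708, longitude 175.6250.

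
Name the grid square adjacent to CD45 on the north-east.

CD56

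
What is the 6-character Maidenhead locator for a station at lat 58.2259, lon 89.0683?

NO48mf

Shift to the Maidenhead origin (180°W, 90°S): lon 269.0683, lat 148.2259.
Field: lon ⌊269.0683/20⌋ = 13 → N; lat ⌊148.2259/10⌋ = 14 → O.
Square: lon ⌊9.0683/2⌋ = 4; lat ⌊8.2259/1⌋ = 8.
Subsquare: lon ⌊1.0683/0.0833333⌋ = 12 → m; lat ⌊0.2259/0.0416667⌋ = 5 → f.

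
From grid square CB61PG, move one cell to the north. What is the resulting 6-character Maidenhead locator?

CB61ph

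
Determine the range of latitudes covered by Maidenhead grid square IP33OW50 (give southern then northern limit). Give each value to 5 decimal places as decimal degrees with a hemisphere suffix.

63.91667° N, 63.92083° N

Field I=8, P=15: +8·20° lon, +15·10° lat → SW at lon -20°, lat 60°.
Square 3, 3: +3·2° lon, +3·1° lat → SW at lon -14°, lat 63°.
Subsquare o=14, w=22: +14·0.0833333° lon, +22·0.0416667° lat → SW at lon -12.8333°, lat 63.9167°.
Extended square 5, 0: +5·0.00833333° lon, +0·0.00416667° lat → SW at lon -12.7917°, lat 63.9167°.
Cell spans 0.00833333° lon × 0.00416667° lat.
south 63.91667° N, north 63.92083° N.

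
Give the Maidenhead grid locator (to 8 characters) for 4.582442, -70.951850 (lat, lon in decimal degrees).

FJ44mn59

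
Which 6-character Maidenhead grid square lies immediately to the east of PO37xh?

Longitude subsquare x = 23; +1 → 24, wraps to 0 = a, carry into square.
Longitude square 3; +1 → 4.
The latitude characters are unchanged.

PO47ah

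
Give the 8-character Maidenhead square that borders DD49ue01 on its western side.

DD49te91

Longitude extended square 0; −1 → -1, wraps to 9, carry into subsquare.
Longitude subsquare u = 20; −1 → 19 = t.
The latitude characters are unchanged.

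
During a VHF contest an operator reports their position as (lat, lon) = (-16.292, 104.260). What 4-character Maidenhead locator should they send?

OH23

Add 180° to longitude and 90° to latitude: 284.26, 73.71.
Field: 284.26/20 → 14 → O, 73.71/10 → 7 → H; chars OH.
Square: 4.26/2 → 2, 3.71/1 → 3; chars 23.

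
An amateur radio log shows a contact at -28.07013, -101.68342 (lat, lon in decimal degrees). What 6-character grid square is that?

DG91dw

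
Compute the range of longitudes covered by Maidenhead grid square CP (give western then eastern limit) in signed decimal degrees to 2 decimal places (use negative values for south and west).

Field C=2, P=15: +2·20° lon, +15·10° lat → SW at lon -140°, lat 60°.
Cell spans 20° lon × 10° lat.
west -140.00, east -120.00.

-140.00, -120.00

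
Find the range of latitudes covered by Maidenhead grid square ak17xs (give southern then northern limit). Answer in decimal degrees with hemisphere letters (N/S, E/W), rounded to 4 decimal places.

17.7500° N, 17.7917° N

Field A=0, K=10: +0·20° lon, +10·10° lat → SW at lon -180°, lat 10°.
Square 1, 7: +1·2° lon, +7·1° lat → SW at lon -178°, lat 17°.
Subsquare x=23, s=18: +23·0.0833333° lon, +18·0.0416667° lat → SW at lon -176.083°, lat 17.75°.
Cell spans 0.0833333° lon × 0.0416667° lat.
south 17.7500° N, north 17.7917° N.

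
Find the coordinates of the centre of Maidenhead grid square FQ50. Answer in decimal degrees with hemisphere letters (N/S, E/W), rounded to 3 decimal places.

70.500° N, 69.000° W

Field F=5, Q=16: +5·20° lon, +16·10° lat → SW at lon -80°, lat 70°.
Square 5, 0: +5·2° lon, +0·1° lat → SW at lon -70°, lat 70°.
Cell spans 2° lon × 1° lat. Centre is SW corner plus half of each.
latitude 70.500° N, longitude 69.000° W.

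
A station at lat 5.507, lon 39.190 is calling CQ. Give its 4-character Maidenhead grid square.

KJ95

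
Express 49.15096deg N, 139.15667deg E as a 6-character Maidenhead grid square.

Shift to the Maidenhead origin (180°W, 90°S): lon 319.1567, lat 139.1510.
Field (20°×10°, letters A–R): lon ⌊319.1567/20⌋ = 15 → P; lat ⌊139.1510/10⌋ = 13 → N.
Square (2°×1°, digits 0–9): lon ⌊19.1567/2⌋ = 9; lat ⌊9.1510/1⌋ = 9.
Subsquare (5′×2.5′, letters a–x): lon ⌊1.1567/0.0833333⌋ = 13 → n; lat ⌊0.1510/0.0416667⌋ = 3 → d.

PN99nd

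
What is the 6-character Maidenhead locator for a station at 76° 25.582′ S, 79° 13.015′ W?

FB03jn

Add 180° to longitude and 90° to latitude: 100.7831, 13.5736.
Field: lon ⌊100.7831/20⌋ = 5 → F; lat ⌊13.5736/10⌋ = 1 → B.
Square: lon ⌊0.7831/2⌋ = 0; lat ⌊3.5736/1⌋ = 3.
Subsquare: lon ⌊0.7831/0.0833333⌋ = 9 → j; lat ⌊0.5736/0.0416667⌋ = 13 → n.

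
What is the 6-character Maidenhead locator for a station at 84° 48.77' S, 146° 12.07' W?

Add 180° to longitude and 90° to latitude: 33.7988, 5.1872.
Field: lon ⌊33.7988/20⌋ = 1 → B; lat ⌊5.1872/10⌋ = 0 → A.
Square: lon ⌊13.7988/2⌋ = 6; lat ⌊5.1872/1⌋ = 5.
Subsquare: lon ⌊1.7988/0.0833333⌋ = 21 → v; lat ⌊0.1872/0.0416667⌋ = 4 → e.

BA65ve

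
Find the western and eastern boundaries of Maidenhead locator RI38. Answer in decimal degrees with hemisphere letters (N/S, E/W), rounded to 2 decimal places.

Field R=17, I=8: +17·20° lon, +8·10° lat → SW at lon 160°, lat -10°.
Square 3, 8: +3·2° lon, +8·1° lat → SW at lon 166°, lat -2°.
Cell spans 2° lon × 1° lat.
west 166.00° E, east 168.00° E.

166.00° E, 168.00° E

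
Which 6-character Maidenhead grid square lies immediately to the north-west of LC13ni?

Longitude subsquare n = 13; −1 → 12 = m.
Latitude subsquare i = 8; +1 → 9 = j.

LC13mj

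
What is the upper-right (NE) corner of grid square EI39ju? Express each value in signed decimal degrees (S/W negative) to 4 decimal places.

-0.1250, -93.1667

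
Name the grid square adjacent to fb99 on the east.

GB09

Longitude square 9; +1 → 10, wraps to 0, carry into field.
Longitude field F = 5; +1 → 6 = G.
The latitude characters are unchanged.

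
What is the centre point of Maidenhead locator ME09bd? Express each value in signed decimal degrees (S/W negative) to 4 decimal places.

-40.8542, 60.1250

Field M=12, E=4: +12·20° lon, +4·10° lat → SW at lon 60°, lat -50°.
Square 0, 9: +0·2° lon, +9·1° lat → SW at lon 60°, lat -41°.
Subsquare b=1, d=3: +1·0.0833333° lon, +3·0.0416667° lat → SW at lon 60.0833°, lat -40.875°.
Cell spans 0.0833333° lon × 0.0416667° lat. Centre is SW corner plus half of each.
latitude -40.8542, longitude 60.1250.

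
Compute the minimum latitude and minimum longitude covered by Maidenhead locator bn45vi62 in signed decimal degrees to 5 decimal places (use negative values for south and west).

45.34167, -150.20000

Field B=1, N=13: +1·20° lon, +13·10° lat → SW at lon -160°, lat 40°.
Square 4, 5: +4·2° lon, +5·1° lat → SW at lon -152°, lat 45°.
Subsquare v=21, i=8: +21·0.0833333° lon, +8·0.0416667° lat → SW at lon -150.25°, lat 45.3333°.
Extended square 6, 2: +6·0.00833333° lon, +2·0.00416667° lat → SW at lon -150.2°, lat 45.3417°.
latitude 45.34167, longitude -150.20000.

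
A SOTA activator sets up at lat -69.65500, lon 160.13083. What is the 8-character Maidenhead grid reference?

Shift to the Maidenhead origin (180°W, 90°S): lon 340.13083, lat 20.34500.
Field (20°×10°, letters A–R): lon ⌊340.13083/20⌋ = 17 → R; lat ⌊20.34500/10⌋ = 2 → C.
Square (2°×1°, digits 0–9): lon ⌊0.13083/2⌋ = 0; lat ⌊0.34500/1⌋ = 0.
Subsquare (5′×2.5′, letters a–x): lon ⌊0.13083/0.0833333⌋ = 1 → b; lat ⌊0.34500/0.0416667⌋ = 8 → i.
Extended square (30″×15″, digits 0–9): lon ⌊0.04750/0.00833333⌋ = 5; lat ⌊0.01167/0.00416667⌋ = 2.

RC00bi52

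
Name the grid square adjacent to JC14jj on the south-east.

JC14ki

Longitude subsquare j = 9; +1 → 10 = k.
Latitude subsquare j = 9; −1 → 8 = i.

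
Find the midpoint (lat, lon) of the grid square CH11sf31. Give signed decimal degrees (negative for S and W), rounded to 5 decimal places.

Field C=2, H=7: +2·20° lon, +7·10° lat → SW at lon -140°, lat -20°.
Square 1, 1: +1·2° lon, +1·1° lat → SW at lon -138°, lat -19°.
Subsquare s=18, f=5: +18·0.0833333° lon, +5·0.0416667° lat → SW at lon -136.5°, lat -18.7917°.
Extended square 3, 1: +3·0.00833333° lon, +1·0.00416667° lat → SW at lon -136.475°, lat -18.7875°.
Cell spans 0.00833333° lon × 0.00416667° lat. Centre is SW corner plus half of each.
latitude -18.78542, longitude -136.47083.

-18.78542, -136.47083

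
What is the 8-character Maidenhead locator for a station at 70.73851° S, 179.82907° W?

AB09cg02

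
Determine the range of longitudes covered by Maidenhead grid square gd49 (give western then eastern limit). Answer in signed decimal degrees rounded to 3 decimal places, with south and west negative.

-52.000, -50.000

Field G=6, D=3: +6·20° lon, +3·10° lat → SW at lon -60°, lat -60°.
Square 4, 9: +4·2° lon, +9·1° lat → SW at lon -52°, lat -51°.
Cell spans 2° lon × 1° lat.
west -52.000, east -50.000.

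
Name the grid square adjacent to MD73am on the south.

Latitude subsquare m = 12; −1 → 11 = l.
The longitude characters are unchanged.

MD73al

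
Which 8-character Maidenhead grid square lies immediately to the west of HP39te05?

HP39se95

Longitude extended square 0; −1 → -1, wraps to 9, carry into subsquare.
Longitude subsquare t = 19; −1 → 18 = s.
The latitude characters are unchanged.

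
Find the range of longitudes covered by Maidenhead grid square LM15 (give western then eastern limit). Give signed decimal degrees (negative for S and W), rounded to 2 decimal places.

Field L=11, M=12: +11·20° lon, +12·10° lat → SW at lon 40°, lat 30°.
Square 1, 5: +1·2° lon, +5·1° lat → SW at lon 42°, lat 35°.
Cell spans 2° lon × 1° lat.
west 42.00, east 44.00.

42.00, 44.00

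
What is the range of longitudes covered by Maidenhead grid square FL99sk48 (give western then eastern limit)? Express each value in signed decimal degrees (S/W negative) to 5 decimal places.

-60.46667, -60.45833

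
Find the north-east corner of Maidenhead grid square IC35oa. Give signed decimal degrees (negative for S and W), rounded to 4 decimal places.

-64.9583, -12.7500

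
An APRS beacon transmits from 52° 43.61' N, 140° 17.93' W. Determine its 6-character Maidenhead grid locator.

BO92ur

Add 180° to longitude and 90° to latitude: 39.7012, 142.7268.
Field (20°×10°, letters A–R): lon ⌊39.7012/20⌋ = 1 → B; lat ⌊142.7268/10⌋ = 14 → O.
Square (2°×1°, digits 0–9): lon ⌊19.7012/2⌋ = 9; lat ⌊2.7268/1⌋ = 2.
Subsquare (5′×2.5′, letters a–x): lon ⌊1.7012/0.0833333⌋ = 20 → u; lat ⌊0.7268/0.0416667⌋ = 17 → r.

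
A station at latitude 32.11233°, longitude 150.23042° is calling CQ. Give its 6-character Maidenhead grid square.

QM52cc

Offset from 180°W / 90°S: lon 330.2304°, lat 122.1123°.
Field: 330.2304/20 → 16 → Q, 122.1123/10 → 12 → M; chars QM.
Square: 10.2304/2 → 5, 2.1123/1 → 2; chars 52.
Subsquare: 0.2304/0.0833333 → 2 → c, 0.1123/0.0416667 → 2 → c; chars cc.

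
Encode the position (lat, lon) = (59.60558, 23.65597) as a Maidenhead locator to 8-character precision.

KO19to85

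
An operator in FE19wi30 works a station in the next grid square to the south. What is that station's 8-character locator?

FE19wh39

Latitude extended square 0; −1 → -1, wraps to 9, carry into subsquare.
Latitude subsquare i = 8; −1 → 7 = h.
The longitude characters are unchanged.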